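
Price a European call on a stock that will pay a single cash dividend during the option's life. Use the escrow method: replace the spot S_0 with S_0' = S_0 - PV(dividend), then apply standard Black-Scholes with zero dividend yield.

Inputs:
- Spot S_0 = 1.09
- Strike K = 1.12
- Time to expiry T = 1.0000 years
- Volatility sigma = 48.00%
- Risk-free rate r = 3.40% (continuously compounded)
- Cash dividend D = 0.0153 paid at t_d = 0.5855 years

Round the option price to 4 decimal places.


PV(D) = D * exp(-r * t_d) = 0.0153 * 0.98028984 = 0.01499843
S_0' = S_0 - PV(D) = 1.0900 - 0.01499843 = 1.07500157
d1 = (ln(S_0'/K) + (r + sigma^2/2)*T) / (sigma*sqrt(T)) = 0.22540298
d2 = d1 - sigma*sqrt(T) = -0.25459702
exp(-rT) = 0.96657150
N(d1) = 0.58916710; N(d2) = 0.39951718
C = S_0' * N(d1) - K * exp(-rT) * N(d2) = 1.07500157 * 0.58916710 - 1.1200 * 0.96657150 * 0.39951718 = 0.2009

Answer: Price = 0.2009


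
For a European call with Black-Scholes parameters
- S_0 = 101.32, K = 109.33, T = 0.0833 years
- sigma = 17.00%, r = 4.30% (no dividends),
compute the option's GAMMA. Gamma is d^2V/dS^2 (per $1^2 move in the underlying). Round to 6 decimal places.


Answer: Gamma = 0.027917

Derivation:
d1 = -1.4532046037; d2 = -1.5022695607
phi(d1) = 0.1387834682; exp(-qT) = 1.0000000000; exp(-rT) = 0.9964245074
Gamma = exp(-qT) * phi(d1) / (S * sigma * sqrt(T)) = 1.0000000000 * 0.1387834682 / (101.3200 * 0.1700 * 0.2886173938) = 0.027917


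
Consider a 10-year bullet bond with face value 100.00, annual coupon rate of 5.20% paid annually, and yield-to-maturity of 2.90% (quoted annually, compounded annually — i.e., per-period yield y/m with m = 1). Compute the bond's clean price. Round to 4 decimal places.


Coupon per period c = face * coupon_rate / m = 5.200000
Periods per year m = 1; per-period yield y/m = 0.029000
Number of cashflows N = 10
Cashflows (t years, CF_t, discount factor 1/(1+y/m)^(m*t), PV):
  t = 1.0000: CF_t = 5.200000, DF = 0.971817, PV = 5.053450
  t = 2.0000: CF_t = 5.200000, DF = 0.944429, PV = 4.911030
  t = 3.0000: CF_t = 5.200000, DF = 0.917812, PV = 4.772624
  t = 4.0000: CF_t = 5.200000, DF = 0.891946, PV = 4.638119
  t = 5.0000: CF_t = 5.200000, DF = 0.866808, PV = 4.507404
  t = 6.0000: CF_t = 5.200000, DF = 0.842379, PV = 4.380373
  t = 7.0000: CF_t = 5.200000, DF = 0.818639, PV = 4.256922
  t = 8.0000: CF_t = 5.200000, DF = 0.795567, PV = 4.136951
  t = 9.0000: CF_t = 5.200000, DF = 0.773146, PV = 4.020360
  t = 10.0000: CF_t = 105.200000, DF = 0.751357, PV = 79.042741
Price P = sum_t PV_t = 119.719974

Answer: Price = 119.7200


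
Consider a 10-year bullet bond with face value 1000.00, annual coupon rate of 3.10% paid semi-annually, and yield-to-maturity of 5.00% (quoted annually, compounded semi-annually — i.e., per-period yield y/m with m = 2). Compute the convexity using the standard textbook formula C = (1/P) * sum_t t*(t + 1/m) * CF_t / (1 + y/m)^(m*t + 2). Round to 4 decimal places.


Coupon per period c = face * coupon_rate / m = 15.500000
Periods per year m = 2; per-period yield y/m = 0.025000
Number of cashflows N = 20
Cashflows (t years, CF_t, discount factor 1/(1+y/m)^(m*t), PV):
  t = 0.5000: CF_t = 15.500000, DF = 0.975610, PV = 15.121951
  t = 1.0000: CF_t = 15.500000, DF = 0.951814, PV = 14.753123
  t = 1.5000: CF_t = 15.500000, DF = 0.928599, PV = 14.393291
  t = 2.0000: CF_t = 15.500000, DF = 0.905951, PV = 14.042235
  t = 2.5000: CF_t = 15.500000, DF = 0.883854, PV = 13.699741
  t = 3.0000: CF_t = 15.500000, DF = 0.862297, PV = 13.365601
  t = 3.5000: CF_t = 15.500000, DF = 0.841265, PV = 13.039611
  t = 4.0000: CF_t = 15.500000, DF = 0.820747, PV = 12.721572
  t = 4.5000: CF_t = 15.500000, DF = 0.800728, PV = 12.411290
  t = 5.0000: CF_t = 15.500000, DF = 0.781198, PV = 12.108575
  t = 5.5000: CF_t = 15.500000, DF = 0.762145, PV = 11.813244
  t = 6.0000: CF_t = 15.500000, DF = 0.743556, PV = 11.525116
  t = 6.5000: CF_t = 15.500000, DF = 0.725420, PV = 11.244016
  t = 7.0000: CF_t = 15.500000, DF = 0.707727, PV = 10.969772
  t = 7.5000: CF_t = 15.500000, DF = 0.690466, PV = 10.702216
  t = 8.0000: CF_t = 15.500000, DF = 0.673625, PV = 10.441186
  t = 8.5000: CF_t = 15.500000, DF = 0.657195, PV = 10.186523
  t = 9.0000: CF_t = 15.500000, DF = 0.641166, PV = 9.938072
  t = 9.5000: CF_t = 15.500000, DF = 0.625528, PV = 9.695680
  t = 10.0000: CF_t = 1015.500000, DF = 0.610271, PV = 619.730142
Price P = sum_t PV_t = 851.902958
Convexity numerator sum_t t*(t + 1/m) * CF_t / (1+y/m)^(m*t + 2):
  t = 0.5000: term = 7.196645
  t = 1.0000: term = 21.063352
  t = 1.5000: term = 41.099224
  t = 2.0000: term = 66.828007
  t = 2.5000: term = 97.797084
  t = 3.0000: term = 133.576504
  t = 3.5000: term = 173.758055
  t = 4.0000: term = 217.954354
  t = 4.5000: term = 265.797993
  t = 5.0000: term = 316.940696
  t = 5.5000: term = 371.052522
  t = 6.0000: term = 427.821090
  t = 6.5000: term = 486.950834
  t = 7.0000: term = 548.162290
  t = 7.5000: term = 611.191403
  t = 8.0000: term = 675.788868
  t = 8.5000: term = 741.719490
  t = 9.0000: term = 808.761567
  t = 9.5000: term = 876.706306
  t = 10.0000: term = 61936.147493
Convexity = (1/P) * sum = 68826.313777 / 851.902958 = 80.791260

Answer: Convexity = 80.7913


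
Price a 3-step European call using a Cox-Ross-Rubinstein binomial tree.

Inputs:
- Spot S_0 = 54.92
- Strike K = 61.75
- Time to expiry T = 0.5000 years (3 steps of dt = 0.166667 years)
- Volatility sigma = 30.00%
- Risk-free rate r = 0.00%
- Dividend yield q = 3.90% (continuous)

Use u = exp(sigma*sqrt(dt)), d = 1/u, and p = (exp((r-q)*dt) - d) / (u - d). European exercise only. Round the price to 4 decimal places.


Answer: Price = V(0,0) = 1.6333

Derivation:
dt = T/N = 0.166667
u = exp(sigma*sqrt(dt)) = 1.130290; d = 1/u = 0.884728
p = (exp((r-q)*dt) - d) / (u - d) = 0.443036
Discount per step: exp(-r*dt) = 1.000000
Stock lattice S(k, i) with i counting down-moves:
  k=0: S(0,0) = 54.9200
  k=1: S(1,0) = 62.0755; S(1,1) = 48.5893
  k=2: S(2,0) = 70.1634; S(2,1) = 54.9200; S(2,2) = 42.9883
  k=3: S(3,0) = 79.3050; S(3,1) = 62.0755; S(3,2) = 48.5893; S(3,3) = 38.0330
Terminal payoffs V(N, i) = max(S_T - K, 0):
  V(3,0) = 17.554989; V(3,1) = 0.325542; V(3,2) = 0.000000; V(3,3) = 0.000000
Backward induction: V(k, i) = exp(-r*dt) * [p * V(k+1, i) + (1-p) * V(k+1, i+1)].
  V(2,0) = exp(-r*dt) * [p*17.554989 + (1-p)*0.325542] = 7.958799
  V(2,1) = exp(-r*dt) * [p*0.325542 + (1-p)*0.000000] = 0.144227
  V(2,2) = exp(-r*dt) * [p*0.000000 + (1-p)*0.000000] = 0.000000
  V(1,0) = exp(-r*dt) * [p*7.958799 + (1-p)*0.144227] = 3.606360
  V(1,1) = exp(-r*dt) * [p*0.144227 + (1-p)*0.000000] = 0.063898
  V(0,0) = exp(-r*dt) * [p*3.606360 + (1-p)*0.063898] = 1.633334


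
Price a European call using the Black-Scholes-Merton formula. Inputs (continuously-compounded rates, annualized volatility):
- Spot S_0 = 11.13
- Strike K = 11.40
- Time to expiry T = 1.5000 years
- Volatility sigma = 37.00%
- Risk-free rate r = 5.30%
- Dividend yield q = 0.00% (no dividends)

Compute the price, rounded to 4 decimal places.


d1 = (ln(S/K) + (r - q + 0.5*sigma^2) * T) / (sigma * sqrt(T)) = 0.34912028
d2 = d1 - sigma * sqrt(T) = -0.10403532
exp(-rT) = 0.92357802; exp(-qT) = 1.00000000
C = S_0 * exp(-qT) * N(d1) - K * exp(-rT) * N(d2)
N(d1) = 0.63650049; N(d2) = 0.45857066
C = 11.1300 * 1.00000000 * 0.63650049 - 11.4000 * 0.92357802 * 0.45857066 = 2.2561

Answer: Price = 2.2561


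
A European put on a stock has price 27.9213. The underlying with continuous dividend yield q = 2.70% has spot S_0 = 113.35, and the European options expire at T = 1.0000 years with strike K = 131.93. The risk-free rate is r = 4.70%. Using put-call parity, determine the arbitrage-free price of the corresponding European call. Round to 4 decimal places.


Answer: Call price = 12.3790

Derivation:
Put-call parity: C - P = S_0 * exp(-qT) - K * exp(-rT).
S_0 * exp(-qT) = 113.3500 * 0.97336124 = 110.33049673
K * exp(-rT) = 131.9300 * 0.95408740 = 125.87275036
C = P + S*exp(-qT) - K*exp(-rT)
C = 27.9213 + 110.33049673 - 125.87275036 = 12.3790


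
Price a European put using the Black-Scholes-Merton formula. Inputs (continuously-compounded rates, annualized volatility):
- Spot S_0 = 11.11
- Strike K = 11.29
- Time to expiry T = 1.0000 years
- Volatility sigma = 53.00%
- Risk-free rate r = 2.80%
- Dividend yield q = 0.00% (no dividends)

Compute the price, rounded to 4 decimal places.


Answer: Price = 2.2428

Derivation:
d1 = (ln(S/K) + (r - q + 0.5*sigma^2) * T) / (sigma * sqrt(T)) = 0.28750609
d2 = d1 - sigma * sqrt(T) = -0.24249391
exp(-rT) = 0.97238837; exp(-qT) = 1.00000000
P = K * exp(-rT) * N(-d2) - S_0 * exp(-qT) * N(-d1)
N(-d1) = 0.38686242; N(-d2) = 0.59580126
P = 11.2900 * 0.97238837 * 0.59580126 - 11.1100 * 1.00000000 * 0.38686242 = 2.2428


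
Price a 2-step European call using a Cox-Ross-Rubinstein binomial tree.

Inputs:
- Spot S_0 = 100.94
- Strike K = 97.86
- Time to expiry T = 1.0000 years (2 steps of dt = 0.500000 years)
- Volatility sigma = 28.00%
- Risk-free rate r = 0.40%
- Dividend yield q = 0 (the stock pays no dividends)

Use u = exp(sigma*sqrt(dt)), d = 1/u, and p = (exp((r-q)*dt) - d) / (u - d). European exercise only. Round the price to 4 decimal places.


Answer: Price = V(0,0) = 12.3015

Derivation:
dt = T/N = 0.500000
u = exp(sigma*sqrt(dt)) = 1.218950; d = 1/u = 0.820378
p = (exp((r-q)*dt) - d) / (u - d) = 0.455687
Discount per step: exp(-r*dt) = 0.998002
Stock lattice S(k, i) with i counting down-moves:
  k=0: S(0,0) = 100.9400
  k=1: S(1,0) = 123.0408; S(1,1) = 82.8090
  k=2: S(2,0) = 149.9806; S(2,1) = 100.9400; S(2,2) = 67.9347
Terminal payoffs V(N, i) = max(S_T - K, 0):
  V(2,0) = 52.120619; V(2,1) = 3.080000; V(2,2) = 0.000000
Backward induction: V(k, i) = exp(-r*dt) * [p * V(k+1, i) + (1-p) * V(k+1, i+1)].
  V(1,0) = exp(-r*dt) * [p*52.120619 + (1-p)*3.080000] = 25.376346
  V(1,1) = exp(-r*dt) * [p*3.080000 + (1-p)*0.000000] = 1.400710
  V(0,0) = exp(-r*dt) * [p*25.376346 + (1-p)*1.400710] = 12.301457


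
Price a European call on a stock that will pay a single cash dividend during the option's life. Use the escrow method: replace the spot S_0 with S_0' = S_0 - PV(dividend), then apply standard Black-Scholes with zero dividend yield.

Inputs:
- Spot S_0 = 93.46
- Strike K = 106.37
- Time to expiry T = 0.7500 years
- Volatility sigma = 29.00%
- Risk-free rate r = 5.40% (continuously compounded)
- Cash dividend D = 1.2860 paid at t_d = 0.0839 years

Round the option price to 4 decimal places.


Answer: Price = 5.5209

Derivation:
PV(D) = D * exp(-r * t_d) = 1.2860 * 0.99547965 = 1.28018683
S_0' = S_0 - PV(D) = 93.4600 - 1.28018683 = 92.17981317
d1 = (ln(S_0'/K) + (r + sigma^2/2)*T) / (sigma*sqrt(T)) = -0.28327958
d2 = d1 - sigma*sqrt(T) = -0.53442695
exp(-rT) = 0.96030916
N(d1) = 0.38848126; N(d2) = 0.29652309
C = S_0' * N(d1) - K * exp(-rT) * N(d2) = 92.17981317 * 0.38848126 - 106.3700 * 0.96030916 * 0.29652309 = 5.5209


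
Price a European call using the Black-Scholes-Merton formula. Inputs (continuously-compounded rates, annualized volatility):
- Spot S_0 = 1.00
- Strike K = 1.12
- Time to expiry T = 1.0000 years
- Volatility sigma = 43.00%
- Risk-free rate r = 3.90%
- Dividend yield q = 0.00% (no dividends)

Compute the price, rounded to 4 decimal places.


Answer: Price = 0.1408

Derivation:
d1 = (ln(S/K) + (r - q + 0.5*sigma^2) * T) / (sigma * sqrt(T)) = 0.04214259
d2 = d1 - sigma * sqrt(T) = -0.38785741
exp(-rT) = 0.96175071; exp(-qT) = 1.00000000
C = S_0 * exp(-qT) * N(d1) - K * exp(-rT) * N(d2)
N(d1) = 0.51680749; N(d2) = 0.34906078
C = 1.0000 * 1.00000000 * 0.51680749 - 1.1200 * 0.96175071 * 0.34906078 = 0.1408


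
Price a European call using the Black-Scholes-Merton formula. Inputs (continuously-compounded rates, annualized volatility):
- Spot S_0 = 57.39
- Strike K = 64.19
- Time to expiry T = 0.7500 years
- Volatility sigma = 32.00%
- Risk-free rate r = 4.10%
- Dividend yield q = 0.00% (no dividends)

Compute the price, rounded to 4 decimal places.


Answer: Price = 4.4434

Derivation:
d1 = (ln(S/K) + (r - q + 0.5*sigma^2) * T) / (sigma * sqrt(T)) = -0.15453994
d2 = d1 - sigma * sqrt(T) = -0.43166806
exp(-rT) = 0.96971797; exp(-qT) = 1.00000000
C = S_0 * exp(-qT) * N(d1) - K * exp(-rT) * N(d2)
N(d1) = 0.43859201; N(d2) = 0.33299134
C = 57.3900 * 1.00000000 * 0.43859201 - 64.1900 * 0.96971797 * 0.33299134 = 4.4434


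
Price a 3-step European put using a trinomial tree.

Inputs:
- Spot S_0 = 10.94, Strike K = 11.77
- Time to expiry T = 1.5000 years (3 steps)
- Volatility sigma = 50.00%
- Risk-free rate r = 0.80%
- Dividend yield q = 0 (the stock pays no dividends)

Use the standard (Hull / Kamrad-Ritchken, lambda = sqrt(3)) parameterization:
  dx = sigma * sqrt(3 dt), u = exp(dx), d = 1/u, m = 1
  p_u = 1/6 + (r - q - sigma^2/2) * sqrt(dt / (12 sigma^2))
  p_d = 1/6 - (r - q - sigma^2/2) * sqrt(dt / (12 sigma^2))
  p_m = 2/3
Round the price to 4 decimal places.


Answer: Price = V(0,0) = 2.9461

Derivation:
dt = T/N = 0.500000; dx = sigma*sqrt(3*dt) = 0.612372
u = exp(dx) = 1.844803; d = 1/u = 0.542063
p_u = 0.118902, p_m = 0.666667, p_d = 0.214432
Discount per step: exp(-r*dt) = 0.996008
Stock lattice S(k, j) with j the centered position index:
  k=0: S(0,+0) = 10.9400
  k=1: S(1,-1) = 5.9302; S(1,+0) = 10.9400; S(1,+1) = 20.1821
  k=2: S(2,-2) = 3.2145; S(2,-1) = 5.9302; S(2,+0) = 10.9400; S(2,+1) = 20.1821; S(2,+2) = 37.2321
  k=3: S(3,-3) = 1.7425; S(3,-2) = 3.2145; S(3,-1) = 5.9302; S(3,+0) = 10.9400; S(3,+1) = 20.1821; S(3,+2) = 37.2321; S(3,+3) = 68.6858
Terminal payoffs V(N, j) = max(K - S_T, 0):
  V(3,-3) = 10.027522; V(3,-2) = 8.555471; V(3,-1) = 5.839827; V(3,+0) = 0.830000; V(3,+1) = 0.000000; V(3,+2) = 0.000000; V(3,+3) = 0.000000
Backward induction: V(k, j) = exp(-r*dt) * [p_u * V(k+1, j+1) + p_m * V(k+1, j) + p_d * V(k+1, j-1)]
  V(2,-2) = exp(-r*dt) * [p_u*5.839827 + p_m*8.555471 + p_d*10.027522] = 8.514106
  V(2,-1) = exp(-r*dt) * [p_u*0.830000 + p_m*5.839827 + p_d*8.555471] = 5.803211
  V(2,+0) = exp(-r*dt) * [p_u*0.000000 + p_m*0.830000 + p_d*5.839827] = 1.798370
  V(2,+1) = exp(-r*dt) * [p_u*0.000000 + p_m*0.000000 + p_d*0.830000] = 0.177268
  V(2,+2) = exp(-r*dt) * [p_u*0.000000 + p_m*0.000000 + p_d*0.000000] = 0.000000
  V(1,-1) = exp(-r*dt) * [p_u*1.798370 + p_m*5.803211 + p_d*8.514106] = 5.884745
  V(1,+0) = exp(-r*dt) * [p_u*0.177268 + p_m*1.798370 + p_d*5.803211] = 2.454545
  V(1,+1) = exp(-r*dt) * [p_u*0.000000 + p_m*0.177268 + p_d*1.798370] = 0.501795
  V(0,+0) = exp(-r*dt) * [p_u*0.501795 + p_m*2.454545 + p_d*5.884745] = 2.946096


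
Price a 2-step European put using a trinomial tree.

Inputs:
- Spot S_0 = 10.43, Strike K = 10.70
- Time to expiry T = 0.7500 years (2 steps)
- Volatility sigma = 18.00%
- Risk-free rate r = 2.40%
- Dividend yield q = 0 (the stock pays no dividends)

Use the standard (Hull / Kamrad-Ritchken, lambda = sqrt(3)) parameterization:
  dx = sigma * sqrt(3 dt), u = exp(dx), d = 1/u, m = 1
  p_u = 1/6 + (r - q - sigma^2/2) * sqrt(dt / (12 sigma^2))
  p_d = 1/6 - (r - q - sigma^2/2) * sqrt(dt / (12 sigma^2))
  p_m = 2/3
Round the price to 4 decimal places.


dt = T/N = 0.375000; dx = sigma*sqrt(3*dt) = 0.190919
u = exp(dx) = 1.210361; d = 1/u = 0.826200
p_u = 0.174327, p_m = 0.666667, p_d = 0.159006
Discount per step: exp(-r*dt) = 0.991040
Stock lattice S(k, j) with j the centered position index:
  k=0: S(0,+0) = 10.4300
  k=1: S(1,-1) = 8.6173; S(1,+0) = 10.4300; S(1,+1) = 12.6241
  k=2: S(2,-2) = 7.1196; S(2,-1) = 8.6173; S(2,+0) = 10.4300; S(2,+1) = 12.6241; S(2,+2) = 15.2797
Terminal payoffs V(N, j) = max(K - S_T, 0):
  V(2,-2) = 3.580421; V(2,-1) = 2.082738; V(2,+0) = 0.270000; V(2,+1) = 0.000000; V(2,+2) = 0.000000
Backward induction: V(k, j) = exp(-r*dt) * [p_u * V(k+1, j+1) + p_m * V(k+1, j) + p_d * V(k+1, j-1)]
  V(1,-1) = exp(-r*dt) * [p_u*0.270000 + p_m*2.082738 + p_d*3.580421] = 1.986907
  V(1,+0) = exp(-r*dt) * [p_u*0.000000 + p_m*0.270000 + p_d*2.082738] = 0.506589
  V(1,+1) = exp(-r*dt) * [p_u*0.000000 + p_m*0.000000 + p_d*0.270000] = 0.042547
  V(0,+0) = exp(-r*dt) * [p_u*0.042547 + p_m*0.506589 + p_d*1.986907] = 0.655151

Answer: Price = V(0,0) = 0.6552


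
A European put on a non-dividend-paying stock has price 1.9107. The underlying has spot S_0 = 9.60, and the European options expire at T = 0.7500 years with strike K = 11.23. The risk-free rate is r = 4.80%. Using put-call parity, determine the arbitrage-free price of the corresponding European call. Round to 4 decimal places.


Put-call parity: C - P = S_0 * exp(-qT) - K * exp(-rT).
S_0 * exp(-qT) = 9.6000 * 1.00000000 = 9.60000000
K * exp(-rT) = 11.2300 * 0.96464029 = 10.83291050
C = P + S*exp(-qT) - K*exp(-rT)
C = 1.9107 + 9.60000000 - 10.83291050 = 0.6778

Answer: Call price = 0.6778


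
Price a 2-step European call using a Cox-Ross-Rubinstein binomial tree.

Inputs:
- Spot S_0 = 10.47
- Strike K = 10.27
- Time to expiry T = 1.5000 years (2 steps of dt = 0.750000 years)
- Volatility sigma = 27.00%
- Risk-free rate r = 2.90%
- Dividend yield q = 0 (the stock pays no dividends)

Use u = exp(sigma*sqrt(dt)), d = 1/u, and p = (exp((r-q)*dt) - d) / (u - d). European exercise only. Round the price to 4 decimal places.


dt = T/N = 0.750000
u = exp(sigma*sqrt(dt)) = 1.263426; d = 1/u = 0.791499
p = (exp((r-q)*dt) - d) / (u - d) = 0.488401
Discount per step: exp(-r*dt) = 0.978485
Stock lattice S(k, i) with i counting down-moves:
  k=0: S(0,0) = 10.4700
  k=1: S(1,0) = 13.2281; S(1,1) = 8.2870
  k=2: S(2,0) = 16.7127; S(2,1) = 10.4700; S(2,2) = 6.5591
Terminal payoffs V(N, i) = max(S_T - K, 0):
  V(2,0) = 6.442681; V(2,1) = 0.200000; V(2,2) = 0.000000
Backward induction: V(k, i) = exp(-r*dt) * [p * V(k+1, i) + (1-p) * V(k+1, i+1)].
  V(1,0) = exp(-r*dt) * [p*6.442681 + (1-p)*0.200000] = 3.179028
  V(1,1) = exp(-r*dt) * [p*0.200000 + (1-p)*0.000000] = 0.095579
  V(0,0) = exp(-r*dt) * [p*3.179028 + (1-p)*0.095579] = 1.567080

Answer: Price = V(0,0) = 1.5671


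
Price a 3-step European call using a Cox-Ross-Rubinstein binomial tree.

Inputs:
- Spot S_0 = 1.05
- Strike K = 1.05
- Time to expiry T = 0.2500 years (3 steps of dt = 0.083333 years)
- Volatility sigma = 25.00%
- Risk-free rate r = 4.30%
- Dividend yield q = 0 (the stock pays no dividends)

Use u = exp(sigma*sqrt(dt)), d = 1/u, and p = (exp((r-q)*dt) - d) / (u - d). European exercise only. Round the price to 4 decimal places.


dt = T/N = 0.083333
u = exp(sigma*sqrt(dt)) = 1.074837; d = 1/u = 0.930374
p = (exp((r-q)*dt) - d) / (u - d) = 0.506815
Discount per step: exp(-r*dt) = 0.996423
Stock lattice S(k, i) with i counting down-moves:
  k=0: S(0,0) = 1.0500
  k=1: S(1,0) = 1.1286; S(1,1) = 0.9769
  k=2: S(2,0) = 1.2130; S(2,1) = 1.0500; S(2,2) = 0.9089
  k=3: S(3,0) = 1.3038; S(3,1) = 1.1286; S(3,2) = 0.9769; S(3,3) = 0.8456
Terminal payoffs V(N, i) = max(S_T - K, 0):
  V(3,0) = 0.253818; V(3,1) = 0.078579; V(3,2) = 0.000000; V(3,3) = 0.000000
Backward induction: V(k, i) = exp(-r*dt) * [p * V(k+1, i) + (1-p) * V(k+1, i+1)].
  V(2,0) = exp(-r*dt) * [p*0.253818 + (1-p)*0.078579] = 0.166793
  V(2,1) = exp(-r*dt) * [p*0.078579 + (1-p)*0.000000] = 0.039682
  V(2,2) = exp(-r*dt) * [p*0.000000 + (1-p)*0.000000] = 0.000000
  V(1,0) = exp(-r*dt) * [p*0.166793 + (1-p)*0.039682] = 0.103732
  V(1,1) = exp(-r*dt) * [p*0.039682 + (1-p)*0.000000] = 0.020040
  V(0,0) = exp(-r*dt) * [p*0.103732 + (1-p)*0.020040] = 0.062233

Answer: Price = V(0,0) = 0.0622


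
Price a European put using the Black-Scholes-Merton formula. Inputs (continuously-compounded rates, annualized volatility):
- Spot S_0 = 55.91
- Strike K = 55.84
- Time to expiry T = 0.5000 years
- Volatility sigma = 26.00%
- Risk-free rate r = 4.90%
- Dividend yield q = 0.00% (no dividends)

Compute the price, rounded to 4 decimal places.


d1 = (ln(S/K) + (r - q + 0.5*sigma^2) * T) / (sigma * sqrt(T)) = 0.23200063
d2 = d1 - sigma * sqrt(T) = 0.04815287
exp(-rT) = 0.97579769; exp(-qT) = 1.00000000
P = K * exp(-rT) * N(-d2) - S_0 * exp(-qT) * N(-d1)
N(-d1) = 0.40826876; N(-d2) = 0.48079721
P = 55.8400 * 0.97579769 * 0.48079721 - 55.9100 * 1.00000000 * 0.40826876 = 3.3716

Answer: Price = 3.3716


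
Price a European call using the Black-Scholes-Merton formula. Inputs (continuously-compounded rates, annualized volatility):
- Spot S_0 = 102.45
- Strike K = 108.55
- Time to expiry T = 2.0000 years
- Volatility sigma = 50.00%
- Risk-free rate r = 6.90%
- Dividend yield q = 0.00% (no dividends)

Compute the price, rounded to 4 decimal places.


d1 = (ln(S/K) + (r - q + 0.5*sigma^2) * T) / (sigma * sqrt(T)) = 0.46692238
d2 = d1 - sigma * sqrt(T) = -0.24018441
exp(-rT) = 0.87109869; exp(-qT) = 1.00000000
C = S_0 * exp(-qT) * N(d1) - K * exp(-rT) * N(d2)
N(d1) = 0.67972229; N(d2) = 0.40509365
C = 102.4500 * 1.00000000 * 0.67972229 - 108.5500 * 0.87109869 * 0.40509365 = 31.3328

Answer: Price = 31.3328


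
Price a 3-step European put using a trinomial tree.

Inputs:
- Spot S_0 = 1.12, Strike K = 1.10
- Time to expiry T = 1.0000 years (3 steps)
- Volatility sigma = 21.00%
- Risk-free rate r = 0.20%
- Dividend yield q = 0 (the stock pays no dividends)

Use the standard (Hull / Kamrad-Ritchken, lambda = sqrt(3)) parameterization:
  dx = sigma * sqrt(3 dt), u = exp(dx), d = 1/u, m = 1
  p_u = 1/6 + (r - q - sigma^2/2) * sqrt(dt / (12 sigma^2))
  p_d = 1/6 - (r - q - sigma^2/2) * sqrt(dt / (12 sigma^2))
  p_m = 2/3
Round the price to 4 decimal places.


Answer: Price = V(0,0) = 0.0769

Derivation:
dt = T/N = 0.333333; dx = sigma*sqrt(3*dt) = 0.210000
u = exp(dx) = 1.233678; d = 1/u = 0.810584
p_u = 0.150754, p_m = 0.666667, p_d = 0.182579
Discount per step: exp(-r*dt) = 0.999334
Stock lattice S(k, j) with j the centered position index:
  k=0: S(0,+0) = 1.1200
  k=1: S(1,-1) = 0.9079; S(1,+0) = 1.1200; S(1,+1) = 1.3817
  k=2: S(2,-2) = 0.7359; S(2,-1) = 0.9079; S(2,+0) = 1.1200; S(2,+1) = 1.3817; S(2,+2) = 1.7046
  k=3: S(3,-3) = 0.5965; S(3,-2) = 0.7359; S(3,-1) = 0.9079; S(3,+0) = 1.1200; S(3,+1) = 1.3817; S(3,+2) = 1.7046; S(3,+3) = 2.1029
Terminal payoffs V(N, j) = max(K - S_T, 0):
  V(3,-3) = 0.503497; V(3,-2) = 0.364108; V(3,-1) = 0.192146; V(3,+0) = 0.000000; V(3,+1) = 0.000000; V(3,+2) = 0.000000; V(3,+3) = 0.000000
Backward induction: V(k, j) = exp(-r*dt) * [p_u * V(k+1, j+1) + p_m * V(k+1, j) + p_d * V(k+1, j-1)]
  V(2,-2) = exp(-r*dt) * [p_u*0.192146 + p_m*0.364108 + p_d*0.503497] = 0.363391
  V(2,-1) = exp(-r*dt) * [p_u*0.000000 + p_m*0.192146 + p_d*0.364108] = 0.194446
  V(2,+0) = exp(-r*dt) * [p_u*0.000000 + p_m*0.000000 + p_d*0.192146] = 0.035058
  V(2,+1) = exp(-r*dt) * [p_u*0.000000 + p_m*0.000000 + p_d*0.000000] = 0.000000
  V(2,+2) = exp(-r*dt) * [p_u*0.000000 + p_m*0.000000 + p_d*0.000000] = 0.000000
  V(1,-1) = exp(-r*dt) * [p_u*0.035058 + p_m*0.194446 + p_d*0.363391] = 0.201129
  V(1,+0) = exp(-r*dt) * [p_u*0.000000 + p_m*0.035058 + p_d*0.194446] = 0.058835
  V(1,+1) = exp(-r*dt) * [p_u*0.000000 + p_m*0.000000 + p_d*0.035058] = 0.006397
  V(0,+0) = exp(-r*dt) * [p_u*0.006397 + p_m*0.058835 + p_d*0.201129] = 0.076858


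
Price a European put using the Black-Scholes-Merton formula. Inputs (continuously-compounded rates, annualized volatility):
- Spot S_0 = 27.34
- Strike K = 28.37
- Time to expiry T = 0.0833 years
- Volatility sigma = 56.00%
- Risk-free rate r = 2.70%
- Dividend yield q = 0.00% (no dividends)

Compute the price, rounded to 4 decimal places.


Answer: Price = 2.3163

Derivation:
d1 = (ln(S/K) + (r - q + 0.5*sigma^2) * T) / (sigma * sqrt(T)) = -0.13408061
d2 = d1 - sigma * sqrt(T) = -0.29570635
exp(-rT) = 0.99775343; exp(-qT) = 1.00000000
P = K * exp(-rT) * N(-d2) - S_0 * exp(-qT) * N(-d1)
N(-d1) = 0.55333058; N(-d2) = 0.61627283
P = 28.3700 * 0.99775343 * 0.61627283 - 27.3400 * 1.00000000 * 0.55333058 = 2.3163


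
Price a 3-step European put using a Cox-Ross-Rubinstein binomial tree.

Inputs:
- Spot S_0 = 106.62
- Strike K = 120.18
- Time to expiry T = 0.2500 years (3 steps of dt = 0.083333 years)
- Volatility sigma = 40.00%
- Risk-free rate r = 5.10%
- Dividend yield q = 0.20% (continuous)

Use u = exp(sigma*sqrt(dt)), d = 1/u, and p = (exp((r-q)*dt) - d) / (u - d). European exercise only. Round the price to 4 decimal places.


Answer: Price = V(0,0) = 15.6176

Derivation:
dt = T/N = 0.083333
u = exp(sigma*sqrt(dt)) = 1.122401; d = 1/u = 0.890947
p = (exp((r-q)*dt) - d) / (u - d) = 0.488843
Discount per step: exp(-r*dt) = 0.995759
Stock lattice S(k, i) with i counting down-moves:
  k=0: S(0,0) = 106.6200
  k=1: S(1,0) = 119.6704; S(1,1) = 94.9928
  k=2: S(2,0) = 134.3181; S(2,1) = 106.6200; S(2,2) = 84.6336
  k=3: S(3,0) = 150.7588; S(3,1) = 119.6704; S(3,2) = 94.9928; S(3,3) = 75.4040
Terminal payoffs V(N, i) = max(K - S_T, 0):
  V(3,0) = 0.000000; V(3,1) = 0.509616; V(3,2) = 25.187204; V(3,3) = 44.775953
Backward induction: V(k, i) = exp(-r*dt) * [p * V(k+1, i) + (1-p) * V(k+1, i+1)].
  V(2,0) = exp(-r*dt) * [p*0.000000 + (1-p)*0.509616] = 0.259389
  V(2,1) = exp(-r*dt) * [p*0.509616 + (1-p)*25.187204] = 13.068087
  V(2,2) = exp(-r*dt) * [p*25.187204 + (1-p)*44.775953] = 35.050853
  V(1,0) = exp(-r*dt) * [p*0.259389 + (1-p)*13.068087] = 6.777782
  V(1,1) = exp(-r*dt) * [p*13.068087 + (1-p)*35.050853] = 24.201662
  V(0,0) = exp(-r*dt) * [p*6.777782 + (1-p)*24.201662] = 15.617609


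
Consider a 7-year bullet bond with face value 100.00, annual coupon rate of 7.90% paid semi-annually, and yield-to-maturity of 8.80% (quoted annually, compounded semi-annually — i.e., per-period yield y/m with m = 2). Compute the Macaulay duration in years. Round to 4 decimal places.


Answer: Macaulay duration = 5.4667 years

Derivation:
Coupon per period c = face * coupon_rate / m = 3.950000
Periods per year m = 2; per-period yield y/m = 0.044000
Number of cashflows N = 14
Cashflows (t years, CF_t, discount factor 1/(1+y/m)^(m*t), PV):
  t = 0.5000: CF_t = 3.950000, DF = 0.957854, PV = 3.783525
  t = 1.0000: CF_t = 3.950000, DF = 0.917485, PV = 3.624066
  t = 1.5000: CF_t = 3.950000, DF = 0.878817, PV = 3.471328
  t = 2.0000: CF_t = 3.950000, DF = 0.841779, PV = 3.325026
  t = 2.5000: CF_t = 3.950000, DF = 0.806302, PV = 3.184891
  t = 3.0000: CF_t = 3.950000, DF = 0.772320, PV = 3.050662
  t = 3.5000: CF_t = 3.950000, DF = 0.739770, PV = 2.922090
  t = 4.0000: CF_t = 3.950000, DF = 0.708592, PV = 2.798937
  t = 4.5000: CF_t = 3.950000, DF = 0.678728, PV = 2.680974
  t = 5.0000: CF_t = 3.950000, DF = 0.650122, PV = 2.567983
  t = 5.5000: CF_t = 3.950000, DF = 0.622722, PV = 2.459754
  t = 6.0000: CF_t = 3.950000, DF = 0.596477, PV = 2.356086
  t = 6.5000: CF_t = 3.950000, DF = 0.571339, PV = 2.256787
  t = 7.0000: CF_t = 103.950000, DF = 0.547259, PV = 56.887587
Price P = sum_t PV_t = 95.369696
Macaulay numerator sum_t t * PV_t:
  t * PV_t at t = 0.5000: 1.891762
  t * PV_t at t = 1.0000: 3.624066
  t * PV_t at t = 1.5000: 5.206991
  t * PV_t at t = 2.0000: 6.650053
  t * PV_t at t = 2.5000: 7.962228
  t * PV_t at t = 3.0000: 9.151986
  t * PV_t at t = 3.5000: 10.227315
  t * PV_t at t = 4.0000: 11.195748
  t * PV_t at t = 4.5000: 12.064383
  t * PV_t at t = 5.0000: 12.839914
  t * PV_t at t = 5.5000: 13.528645
  t * PV_t at t = 6.0000: 14.136515
  t * PV_t at t = 6.5000: 14.669117
  t * PV_t at t = 7.0000: 398.213109
Macaulay duration D = (sum_t t * PV_t) / P = 521.361833 / 95.369696 = 5.466745


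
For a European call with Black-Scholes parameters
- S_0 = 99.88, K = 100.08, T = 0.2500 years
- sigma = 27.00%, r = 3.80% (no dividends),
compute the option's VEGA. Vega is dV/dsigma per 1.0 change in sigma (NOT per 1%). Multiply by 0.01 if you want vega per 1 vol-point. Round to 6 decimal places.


Answer: Vega = 19.772909

Derivation:
d1 = 0.1230525871; d2 = -0.0119474129
phi(d1) = 0.3959333053; exp(-qT) = 1.0000000000; exp(-rT) = 0.9905449824
Vega = S * exp(-qT) * phi(d1) * sqrt(T) = 99.8800 * 1.0000000000 * 0.3959333053 * 0.5000000000 = 19.772909


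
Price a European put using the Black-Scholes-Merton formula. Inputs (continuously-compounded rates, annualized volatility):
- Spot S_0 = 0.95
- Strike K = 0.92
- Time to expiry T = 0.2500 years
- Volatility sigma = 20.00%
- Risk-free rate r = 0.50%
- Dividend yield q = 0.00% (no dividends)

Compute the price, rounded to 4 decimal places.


d1 = (ln(S/K) + (r - q + 0.5*sigma^2) * T) / (sigma * sqrt(T)) = 0.38338315
d2 = d1 - sigma * sqrt(T) = 0.28338315
exp(-rT) = 0.99875078; exp(-qT) = 1.00000000
P = K * exp(-rT) * N(-d2) - S_0 * exp(-qT) * N(-d1)
N(-d1) = 0.35071785; N(-d2) = 0.38844157
P = 0.9200 * 0.99875078 * 0.38844157 - 0.9500 * 1.00000000 * 0.35071785 = 0.0237

Answer: Price = 0.0237


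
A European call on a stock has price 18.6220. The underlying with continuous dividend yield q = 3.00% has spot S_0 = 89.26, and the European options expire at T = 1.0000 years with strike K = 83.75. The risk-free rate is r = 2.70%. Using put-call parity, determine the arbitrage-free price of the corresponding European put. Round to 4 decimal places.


Put-call parity: C - P = S_0 * exp(-qT) - K * exp(-rT).
S_0 * exp(-qT) = 89.2600 * 0.97044553 = 86.62196832
K * exp(-rT) = 83.7500 * 0.97336124 = 81.51900398
P = C - S*exp(-qT) + K*exp(-rT)
P = 18.6220 - 86.62196832 + 81.51900398 = 13.5190

Answer: Put price = 13.5190


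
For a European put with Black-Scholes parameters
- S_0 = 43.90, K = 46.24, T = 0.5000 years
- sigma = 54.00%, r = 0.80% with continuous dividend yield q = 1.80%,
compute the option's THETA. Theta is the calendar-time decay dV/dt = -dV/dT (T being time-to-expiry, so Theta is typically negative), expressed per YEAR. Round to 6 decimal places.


d1 = 0.0418216884; d2 = -0.3400159734
phi(d1) = 0.3985935472; exp(-qT) = 0.9910403788; exp(-rT) = 0.9960079893
Theta = -S*exp(-qT)*phi(d1)*sigma/(2*sqrt(T)) + r*K*exp(-rT)*N(-d2) - q*S*exp(-qT)*N(-d1)
N(-d1) = 0.4833204226; N(-d2) = 0.6330777506; sqrt(T) = 0.7071067812
Term 1 = -43.9000 * 0.9910403788 * 0.3985935472 * 0.5400 / (2 * 0.7071067812) = -6.6216297827
Term 2 = 0.0080 * 46.2400 * 0.9960079893 * 0.6330777506 = 0.2332532400
Term 3 = -0.0180 * 43.9000 * 0.9910403788 * 0.4833204226 = -0.3784979412
Theta = -6.6216297827 + (0.2332532400) + (-0.3784979412) = -6.766874

Answer: Theta = -6.766874


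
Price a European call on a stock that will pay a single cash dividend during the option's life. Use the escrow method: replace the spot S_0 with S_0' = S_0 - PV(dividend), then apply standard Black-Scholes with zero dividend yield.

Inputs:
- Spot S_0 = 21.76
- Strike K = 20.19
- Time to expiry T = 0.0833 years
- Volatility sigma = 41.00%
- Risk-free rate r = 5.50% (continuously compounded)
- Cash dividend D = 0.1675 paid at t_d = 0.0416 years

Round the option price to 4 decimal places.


Answer: Price = 1.9063

Derivation:
PV(D) = D * exp(-r * t_d) = 0.1675 * 0.99771462 = 0.16711720
S_0' = S_0 - PV(D) = 21.7600 - 0.16711720 = 21.59288280
d1 = (ln(S_0'/K) + (r + sigma^2/2)*T) / (sigma*sqrt(T)) = 0.66557178
d2 = d1 - sigma*sqrt(T) = 0.54723865
exp(-rT) = 0.99542898
N(d1) = 0.74715758; N(d2) = 0.70789261
C = S_0' * N(d1) - K * exp(-rT) * N(d2) = 21.59288280 * 0.74715758 - 20.1900 * 0.99542898 * 0.70789261 = 1.9063


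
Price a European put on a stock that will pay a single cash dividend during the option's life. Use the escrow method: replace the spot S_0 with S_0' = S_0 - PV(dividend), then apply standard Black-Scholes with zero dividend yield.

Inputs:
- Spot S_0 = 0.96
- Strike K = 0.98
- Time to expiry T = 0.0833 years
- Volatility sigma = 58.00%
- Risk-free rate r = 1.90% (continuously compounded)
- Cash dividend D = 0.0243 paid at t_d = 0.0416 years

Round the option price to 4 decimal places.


Answer: Price = 0.0875

Derivation:
PV(D) = D * exp(-r * t_d) = 0.0243 * 0.99920991 = 0.02428080
S_0' = S_0 - PV(D) = 0.9600 - 0.02428080 = 0.93571920
d1 = (ln(S_0'/K) + (r + sigma^2/2)*T) / (sigma*sqrt(T)) = -0.18305694
d2 = d1 - sigma*sqrt(T) = -0.35045502
exp(-rT) = 0.99841855
N(-d1) = 0.57262333; N(-d2) = 0.63700138
P = K * exp(-rT) * N(-d2) - S_0' * N(-d1) = 0.9800 * 0.99841855 * 0.63700138 - 0.93571920 * 0.57262333 = 0.0875


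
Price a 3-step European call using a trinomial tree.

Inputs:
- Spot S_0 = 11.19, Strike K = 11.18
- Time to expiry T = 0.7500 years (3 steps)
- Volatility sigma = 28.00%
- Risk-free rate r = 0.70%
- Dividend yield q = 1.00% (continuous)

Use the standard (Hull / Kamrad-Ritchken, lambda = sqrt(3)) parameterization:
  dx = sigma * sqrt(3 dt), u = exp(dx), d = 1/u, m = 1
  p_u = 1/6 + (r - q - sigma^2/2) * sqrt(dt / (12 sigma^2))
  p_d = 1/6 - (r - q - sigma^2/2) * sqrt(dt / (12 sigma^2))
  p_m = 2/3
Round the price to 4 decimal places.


Answer: Price = V(0,0) = 0.9610

Derivation:
dt = T/N = 0.250000; dx = sigma*sqrt(3*dt) = 0.242487
u = exp(dx) = 1.274415; d = 1/u = 0.784674
p_u = 0.144913, p_m = 0.666667, p_d = 0.188420
Discount per step: exp(-r*dt) = 0.998252
Stock lattice S(k, j) with j the centered position index:
  k=0: S(0,+0) = 11.1900
  k=1: S(1,-1) = 8.7805; S(1,+0) = 11.1900; S(1,+1) = 14.2607
  k=2: S(2,-2) = 6.8898; S(2,-1) = 8.7805; S(2,+0) = 11.1900; S(2,+1) = 14.2607; S(2,+2) = 18.1740
  k=3: S(3,-3) = 5.4063; S(3,-2) = 6.8898; S(3,-1) = 8.7805; S(3,+0) = 11.1900; S(3,+1) = 14.2607; S(3,+2) = 18.1740; S(3,+3) = 23.1613
Terminal payoffs V(N, j) = max(S_T - K, 0):
  V(3,-3) = 0.000000; V(3,-2) = 0.000000; V(3,-1) = 0.000000; V(3,+0) = 0.010000; V(3,+1) = 3.080702; V(3,+2) = 6.994050; V(3,+3) = 11.981279
Backward induction: V(k, j) = exp(-r*dt) * [p_u * V(k+1, j+1) + p_m * V(k+1, j) + p_d * V(k+1, j-1)]
  V(2,-2) = exp(-r*dt) * [p_u*0.000000 + p_m*0.000000 + p_d*0.000000] = 0.000000
  V(2,-1) = exp(-r*dt) * [p_u*0.010000 + p_m*0.000000 + p_d*0.000000] = 0.001447
  V(2,+0) = exp(-r*dt) * [p_u*3.080702 + p_m*0.010000 + p_d*0.000000] = 0.452308
  V(2,+1) = exp(-r*dt) * [p_u*6.994050 + p_m*3.080702 + p_d*0.010000] = 3.063847
  V(2,+2) = exp(-r*dt) * [p_u*11.981279 + p_m*6.994050 + p_d*3.080702] = 6.967206
  V(1,-1) = exp(-r*dt) * [p_u*0.452308 + p_m*0.001447 + p_d*0.000000] = 0.066393
  V(1,+0) = exp(-r*dt) * [p_u*3.063847 + p_m*0.452308 + p_d*0.001447] = 0.744498
  V(1,+1) = exp(-r*dt) * [p_u*6.967206 + p_m*3.063847 + p_d*0.452308] = 3.131942
  V(0,+0) = exp(-r*dt) * [p_u*3.131942 + p_m*0.744498 + p_d*0.066393] = 0.961018


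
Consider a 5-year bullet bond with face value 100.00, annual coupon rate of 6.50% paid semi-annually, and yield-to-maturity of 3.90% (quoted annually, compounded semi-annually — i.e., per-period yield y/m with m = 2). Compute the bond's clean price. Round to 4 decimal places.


Coupon per period c = face * coupon_rate / m = 3.250000
Periods per year m = 2; per-period yield y/m = 0.019500
Number of cashflows N = 10
Cashflows (t years, CF_t, discount factor 1/(1+y/m)^(m*t), PV):
  t = 0.5000: CF_t = 3.250000, DF = 0.980873, PV = 3.187837
  t = 1.0000: CF_t = 3.250000, DF = 0.962112, PV = 3.126863
  t = 1.5000: CF_t = 3.250000, DF = 0.943709, PV = 3.067056
  t = 2.0000: CF_t = 3.250000, DF = 0.925659, PV = 3.008392
  t = 2.5000: CF_t = 3.250000, DF = 0.907954, PV = 2.950851
  t = 3.0000: CF_t = 3.250000, DF = 0.890588, PV = 2.894410
  t = 3.5000: CF_t = 3.250000, DF = 0.873553, PV = 2.839048
  t = 4.0000: CF_t = 3.250000, DF = 0.856845, PV = 2.784746
  t = 4.5000: CF_t = 3.250000, DF = 0.840456, PV = 2.731482
  t = 5.0000: CF_t = 103.250000, DF = 0.824380, PV = 85.117284
Price P = sum_t PV_t = 111.707968

Answer: Price = 111.7080


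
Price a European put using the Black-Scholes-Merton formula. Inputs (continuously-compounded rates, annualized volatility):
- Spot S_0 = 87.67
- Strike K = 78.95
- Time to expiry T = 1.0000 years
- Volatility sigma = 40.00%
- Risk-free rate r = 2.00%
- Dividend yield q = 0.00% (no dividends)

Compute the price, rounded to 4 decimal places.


Answer: Price = 8.5626

Derivation:
d1 = (ln(S/K) + (r - q + 0.5*sigma^2) * T) / (sigma * sqrt(T)) = 0.51191256
d2 = d1 - sigma * sqrt(T) = 0.11191256
exp(-rT) = 0.98019867; exp(-qT) = 1.00000000
P = K * exp(-rT) * N(-d2) - S_0 * exp(-qT) * N(-d1)
N(-d1) = 0.30435610; N(-d2) = 0.45544637
P = 78.9500 * 0.98019867 * 0.45544637 - 87.6700 * 1.00000000 * 0.30435610 = 8.5626


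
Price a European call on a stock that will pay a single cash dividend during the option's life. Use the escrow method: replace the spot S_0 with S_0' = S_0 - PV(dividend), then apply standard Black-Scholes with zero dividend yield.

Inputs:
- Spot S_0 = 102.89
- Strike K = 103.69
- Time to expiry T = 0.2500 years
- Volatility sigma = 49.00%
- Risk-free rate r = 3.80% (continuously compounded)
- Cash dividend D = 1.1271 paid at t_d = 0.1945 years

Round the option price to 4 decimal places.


Answer: Price = 9.5059

Derivation:
PV(D) = D * exp(-r * t_d) = 1.1271 * 0.99263625 = 1.11880031
S_0' = S_0 - PV(D) = 102.8900 - 1.11880031 = 101.77119969
d1 = (ln(S_0'/K) + (r + sigma^2/2)*T) / (sigma*sqrt(T)) = 0.08503663
d2 = d1 - sigma*sqrt(T) = -0.15996337
exp(-rT) = 0.99054498
N(d1) = 0.53388387; N(d2) = 0.43645497
C = S_0' * N(d1) - K * exp(-rT) * N(d2) = 101.77119969 * 0.53388387 - 103.6900 * 0.99054498 * 0.43645497 = 9.5059


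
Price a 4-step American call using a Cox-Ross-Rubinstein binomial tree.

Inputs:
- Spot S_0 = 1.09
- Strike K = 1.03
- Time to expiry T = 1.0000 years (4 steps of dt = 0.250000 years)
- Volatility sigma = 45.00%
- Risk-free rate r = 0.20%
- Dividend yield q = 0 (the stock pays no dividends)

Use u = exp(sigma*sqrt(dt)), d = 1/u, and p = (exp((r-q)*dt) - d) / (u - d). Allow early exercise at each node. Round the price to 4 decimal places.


Answer: Price = V(0,0) = 0.2193

Derivation:
dt = T/N = 0.250000
u = exp(sigma*sqrt(dt)) = 1.252323; d = 1/u = 0.798516
p = (exp((r-q)*dt) - d) / (u - d) = 0.445088
Discount per step: exp(-r*dt) = 0.999500
Stock lattice S(k, i) with i counting down-moves:
  k=0: S(0,0) = 1.0900
  k=1: S(1,0) = 1.3650; S(1,1) = 0.8704
  k=2: S(2,0) = 1.7095; S(2,1) = 1.0900; S(2,2) = 0.6950
  k=3: S(3,0) = 2.1408; S(3,1) = 1.3650; S(3,2) = 0.8704; S(3,3) = 0.5550
  k=4: S(4,0) = 2.6810; S(4,1) = 1.7095; S(4,2) = 1.0900; S(4,3) = 0.6950; S(4,4) = 0.4432
Terminal payoffs V(N, i) = max(S_T - K, 0):
  V(4,0) = 1.650967; V(4,1) = 0.679460; V(4,2) = 0.060000; V(4,3) = 0.000000; V(4,4) = 0.000000
Backward induction: V(k, i) = exp(-r*dt) * [p * V(k+1, i) + (1-p) * V(k+1, i+1)]; then take max(V_cont, immediate exercise) for American.
  V(3,0) = exp(-r*dt) * [p*1.650967 + (1-p)*0.679460] = 1.111311; exercise = 1.110796; V(3,0) = max -> 1.111311
  V(3,1) = exp(-r*dt) * [p*0.679460 + (1-p)*0.060000] = 0.335547; exercise = 0.335032; V(3,1) = max -> 0.335547
  V(3,2) = exp(-r*dt) * [p*0.060000 + (1-p)*0.000000] = 0.026692; exercise = 0.000000; V(3,2) = max -> 0.026692
  V(3,3) = exp(-r*dt) * [p*0.000000 + (1-p)*0.000000] = 0.000000; exercise = 0.000000; V(3,3) = max -> 0.000000
  V(2,0) = exp(-r*dt) * [p*1.111311 + (1-p)*0.335547] = 0.680490; exercise = 0.679460; V(2,0) = max -> 0.680490
  V(2,1) = exp(-r*dt) * [p*0.335547 + (1-p)*0.026692] = 0.164077; exercise = 0.060000; V(2,1) = max -> 0.164077
  V(2,2) = exp(-r*dt) * [p*0.026692 + (1-p)*0.000000] = 0.011874; exercise = 0.000000; V(2,2) = max -> 0.011874
  V(1,0) = exp(-r*dt) * [p*0.680490 + (1-p)*0.164077] = 0.393730; exercise = 0.335032; V(1,0) = max -> 0.393730
  V(1,1) = exp(-r*dt) * [p*0.164077 + (1-p)*0.011874] = 0.079578; exercise = 0.000000; V(1,1) = max -> 0.079578
  V(0,0) = exp(-r*dt) * [p*0.393730 + (1-p)*0.079578] = 0.219294; exercise = 0.060000; V(0,0) = max -> 0.219294


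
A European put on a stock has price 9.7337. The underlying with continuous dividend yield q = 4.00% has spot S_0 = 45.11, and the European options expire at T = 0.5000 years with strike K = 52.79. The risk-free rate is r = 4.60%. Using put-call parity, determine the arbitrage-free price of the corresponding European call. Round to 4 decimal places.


Put-call parity: C - P = S_0 * exp(-qT) - K * exp(-rT).
S_0 * exp(-qT) = 45.1100 * 0.98019867 = 44.21676215
K * exp(-rT) = 52.7900 * 0.97726248 = 51.58968652
C = P + S*exp(-qT) - K*exp(-rT)
C = 9.7337 + 44.21676215 - 51.58968652 = 2.3608

Answer: Call price = 2.3608


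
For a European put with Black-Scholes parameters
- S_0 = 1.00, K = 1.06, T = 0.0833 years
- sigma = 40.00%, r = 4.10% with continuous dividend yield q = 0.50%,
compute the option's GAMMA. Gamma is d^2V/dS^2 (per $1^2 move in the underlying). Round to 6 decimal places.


d1 = -0.4210254577; d2 = -0.5364724152
phi(d1) = 0.3651051987; exp(-qT) = 0.9995835867; exp(-rT) = 0.9965905255
Gamma = exp(-qT) * phi(d1) / (S * sigma * sqrt(T)) = 0.9995835867 * 0.3651051987 / (1.0000 * 0.4000 * 0.2886173938) = 3.161219

Answer: Gamma = 3.161219
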